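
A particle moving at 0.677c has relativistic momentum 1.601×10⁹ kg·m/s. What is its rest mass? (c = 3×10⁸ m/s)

γ = 1/√(1 - 0.677²) = 1.3587
v = 0.677 × 3×10⁸ = 2.031×10⁸ m/s
m = p/(γv) = 1.601×10⁹/(1.3587 × 2.031×10⁸) = 5.802 kg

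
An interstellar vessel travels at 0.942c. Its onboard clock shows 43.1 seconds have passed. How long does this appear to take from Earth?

Proper time Δt₀ = 43.1 seconds
γ = 1/√(1 - 0.942²) = 2.980
Δt = γΔt₀ = 2.980 × 43.1 = 128.4 seconds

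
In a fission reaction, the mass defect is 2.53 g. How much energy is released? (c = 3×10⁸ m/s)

Convert mass defect: Δm = 2.53 g = 0.00253 kg
E = Δm·c² = 0.00253 × (3×10⁸)²
= 0.00253 × 9×10¹⁶ = 2.277×10¹⁴ J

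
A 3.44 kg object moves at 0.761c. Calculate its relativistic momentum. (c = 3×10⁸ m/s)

γ = 1/√(1 - 0.761²) = 1.5414
v = 0.761 × 3×10⁸ = 2.283×10⁸ m/s
p = γmv = 1.5414 × 3.44 × 2.283×10⁸ = 1.211×10⁹ kg·m/s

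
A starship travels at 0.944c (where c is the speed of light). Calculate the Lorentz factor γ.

v/c = 0.944, so (v/c)² = 0.891136
1 - (v/c)² = 0.108864
γ = 1/√(0.108864) = 3.031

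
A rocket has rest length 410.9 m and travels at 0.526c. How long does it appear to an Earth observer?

Proper length L₀ = 410.9 m
γ = 1/√(1 - 0.526²) = 1.1758
L = L₀/γ = 410.9/1.1758 = 349.5 m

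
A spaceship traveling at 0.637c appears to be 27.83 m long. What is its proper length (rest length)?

Contracted length L = 27.83 m
γ = 1/√(1 - 0.637²) = 1.297
L₀ = γL = 1.297 × 27.83 = 36.10 m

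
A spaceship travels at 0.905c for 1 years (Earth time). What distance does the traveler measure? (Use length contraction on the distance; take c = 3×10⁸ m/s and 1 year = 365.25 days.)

Earth distance: d = v × t = 0.905c × 1 yr = 8.5679×10¹⁵ m
γ = 2.3507
d' = d/γ = 8.5679×10¹⁵/2.3507 = 3.645×10¹⁵ m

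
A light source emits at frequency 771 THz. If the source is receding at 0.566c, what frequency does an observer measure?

β = v/c = 0.566
(1-β)/(1+β) = 0.434/1.566 = 0.2771
Doppler factor = √(0.2771) = 0.5264
f_obs = 771 × 0.5264 = 405.9 THz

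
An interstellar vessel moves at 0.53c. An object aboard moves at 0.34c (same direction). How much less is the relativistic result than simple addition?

Classical: u' + v = 0.34 + 0.53 = 0.87c
Relativistic: u = (0.34 + 0.53)/(1 + 0.1802) = 0.87/1.1802 = 0.7372c
Difference: 0.87 - 0.7372 = 0.1328c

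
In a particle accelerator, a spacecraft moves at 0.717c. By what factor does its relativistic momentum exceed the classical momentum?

p_rel = γmv, p_class = mv
Ratio = γ = 1/√(1 - 0.717²)
= 1/√(0.485911) = 1.435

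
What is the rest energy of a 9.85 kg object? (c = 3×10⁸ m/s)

c² = (3×10⁸)² = 9.000×10¹⁶ m²/s²
E₀ = mc² = 9.85 × 9.000×10¹⁶ = 8.865×10¹⁷ J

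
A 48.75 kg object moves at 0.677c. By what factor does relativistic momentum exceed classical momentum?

p_rel = γmv, p_class = mv
Ratio = γ = 1/√(1 - 0.677²) = 1.359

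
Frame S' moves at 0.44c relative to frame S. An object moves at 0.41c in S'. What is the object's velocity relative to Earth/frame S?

u = (u' + v)/(1 + u'v/c²)
Numerator: 0.41 + 0.44 = 0.85
Denominator: 1 + 0.1804 = 1.1804
u = 0.85/1.1804 = 0.7201c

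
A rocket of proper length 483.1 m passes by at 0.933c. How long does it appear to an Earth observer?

Proper length L₀ = 483.1 m
γ = 1/√(1 - 0.933²) = 2.7787
L = L₀/γ = 483.1/2.7787 = 173.9 m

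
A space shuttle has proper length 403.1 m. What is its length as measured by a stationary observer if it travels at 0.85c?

Proper length L₀ = 403.1 m
γ = 1/√(1 - 0.85²) = 1.8983
L = L₀/γ = 403.1/1.8983 = 212.3 m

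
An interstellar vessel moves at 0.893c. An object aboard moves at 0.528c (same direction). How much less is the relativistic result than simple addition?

Classical: u' + v = 0.528 + 0.893 = 1.421c
Relativistic: u = (0.528 + 0.893)/(1 + 0.471504) = 1.421/1.471504 = 0.9657c
Difference: 1.421 - 0.9657 = 0.4553c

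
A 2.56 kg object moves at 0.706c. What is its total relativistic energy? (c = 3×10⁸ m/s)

γ = 1/√(1 - 0.706²) = 1.412
mc² = 2.56 × (3×10⁸)² = 2.304×10¹⁷ J
E = γmc² = 1.412 × 2.304×10¹⁷ = 3.253×10¹⁷ J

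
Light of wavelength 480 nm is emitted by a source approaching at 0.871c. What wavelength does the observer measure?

β = 0.871
Wavelength Doppler factor = √(0.129/1.871) = √(0.06895) = 0.2626
λ_obs = 480 × 0.2626 = 126.0 nm (blueshift)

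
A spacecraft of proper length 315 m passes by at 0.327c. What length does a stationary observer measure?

Proper length L₀ = 315 m
γ = 1/√(1 - 0.327²) = 1.058
L = L₀/γ = 315/1.058 = 297.7 m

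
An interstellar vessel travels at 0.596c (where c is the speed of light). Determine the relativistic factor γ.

v/c = 0.596, so (v/c)² = 0.355216
1 - (v/c)² = 0.644784
γ = 1/√(0.644784) = 1.245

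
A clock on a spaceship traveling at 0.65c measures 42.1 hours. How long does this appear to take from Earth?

Proper time Δt₀ = 42.1 hours
γ = 1/√(1 - 0.65²) = 1.316
Δt = γΔt₀ = 1.316 × 42.1 = 55.40 hours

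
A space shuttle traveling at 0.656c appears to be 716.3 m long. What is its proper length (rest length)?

Contracted length L = 716.3 m
γ = 1/√(1 - 0.656²) = 1.3249
L₀ = γL = 1.3249 × 716.3 = 949.0 m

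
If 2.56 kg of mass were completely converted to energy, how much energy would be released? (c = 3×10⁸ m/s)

Using E = mc²:
c² = (3×10⁸)² = 9×10¹⁶ m²/s²
E = 2.56 × 9×10¹⁶ = 2.304×10¹⁷ J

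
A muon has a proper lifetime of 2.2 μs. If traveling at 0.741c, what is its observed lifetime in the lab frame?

Proper lifetime τ₀ = 2.2 μs
γ = 1/√(1 - 0.741²) = 1.489
τ = γτ₀ = 1.489 × 2.2 μs = 3.276 μs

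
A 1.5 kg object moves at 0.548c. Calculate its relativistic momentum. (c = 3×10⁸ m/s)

γ = 1/√(1 - 0.548²) = 1.1955
v = 0.548 × 3×10⁸ = 1.644×10⁸ m/s
p = γmv = 1.1955 × 1.5 × 1.644×10⁸ = 2.948×10⁸ kg·m/s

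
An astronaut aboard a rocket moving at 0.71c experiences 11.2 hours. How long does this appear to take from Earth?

Proper time Δt₀ = 11.2 hours
γ = 1/√(1 - 0.71²) = 1.420
Δt = γΔt₀ = 1.420 × 11.2 = 15.90 hours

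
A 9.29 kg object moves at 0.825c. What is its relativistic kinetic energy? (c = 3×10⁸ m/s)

γ = 1/√(1 - 0.825²) = 1.7695
γ - 1 = 0.7695
KE = (γ-1)mc² = 0.7695 × 9.29 × (3×10⁸)² = 6.434×10¹⁷ J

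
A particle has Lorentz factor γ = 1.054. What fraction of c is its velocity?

From γ = 1/√(1 - v²/c²):
1/γ² = 1/1.054² = 0.90016
v²/c² = 1 - 0.90016 = 0.09984
v/c = √(0.09984) = 0.3160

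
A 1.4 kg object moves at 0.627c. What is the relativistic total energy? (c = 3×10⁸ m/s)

γ = 1/√(1 - 0.627²) = 1.2837
mc² = 1.4 × (3×10⁸)² = 1.260×10¹⁷ J
E = γmc² = 1.2837 × 1.260×10¹⁷ = 1.617×10¹⁷ J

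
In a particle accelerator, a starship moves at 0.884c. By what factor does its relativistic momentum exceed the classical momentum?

p_rel = γmv, p_class = mv
Ratio = γ = 1/√(1 - 0.884²)
= 1/√(0.218544) = 2.139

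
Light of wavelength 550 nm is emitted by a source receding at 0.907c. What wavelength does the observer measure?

β = 0.907
Wavelength Doppler factor = √(1.907/0.093) = √(20.5054) = 4.5283
λ_obs = 550 × 4.5283 = 2491 nm (redshift)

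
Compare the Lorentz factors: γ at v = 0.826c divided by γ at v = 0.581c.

γ₁ = 1/√(1 - 0.826²) = 1.7741
γ₂ = 1/√(1 - 0.581²) = 1.2286
γ₁/γ₂ = 1.7741/1.2286 = 1.444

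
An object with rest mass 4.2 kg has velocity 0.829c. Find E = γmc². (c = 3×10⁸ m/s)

γ = 1/√(1 - 0.829²) = 1.788
mc² = 4.2 × (3×10⁸)² = 3.780×10¹⁷ J
E = γmc² = 1.788 × 3.780×10¹⁷ = 6.759×10¹⁷ J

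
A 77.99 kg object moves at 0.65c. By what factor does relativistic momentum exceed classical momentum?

p_rel = γmv, p_class = mv
Ratio = γ = 1/√(1 - 0.65²) = 1.316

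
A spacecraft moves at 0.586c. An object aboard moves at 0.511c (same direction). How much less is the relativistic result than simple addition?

Classical: u' + v = 0.511 + 0.586 = 1.097c
Relativistic: u = (0.511 + 0.586)/(1 + 0.299446) = 1.097/1.299446 = 0.8442c
Difference: 1.097 - 0.8442 = 0.2528c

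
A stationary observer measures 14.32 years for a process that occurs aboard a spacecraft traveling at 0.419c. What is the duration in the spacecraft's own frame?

Dilated time Δt = 14.32 years
γ = 1/√(1 - 0.419²) = 1.1013
Δt₀ = Δt/γ = 14.32/1.1013 = 13.00 years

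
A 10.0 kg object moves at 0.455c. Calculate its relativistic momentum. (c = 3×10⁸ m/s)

γ = 1/√(1 - 0.455²) = 1.123
v = 0.455 × 3×10⁸ = 1.365×10⁸ m/s
p = γmv = 1.123 × 10.0 × 1.365×10⁸ = 1.533×10⁹ kg·m/s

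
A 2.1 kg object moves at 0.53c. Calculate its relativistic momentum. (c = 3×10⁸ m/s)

γ = 1/√(1 - 0.53²) = 1.17925
v = 0.53 × 3×10⁸ = 1.590×10⁸ m/s
p = γmv = 1.17925 × 2.1 × 1.590×10⁸ = 3.938×10⁸ kg·m/s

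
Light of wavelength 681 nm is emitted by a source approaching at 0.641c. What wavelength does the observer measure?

β = 0.641
Wavelength Doppler factor = √(0.359/1.641) = √(0.21877) = 0.4677
λ_obs = 681 × 0.4677 = 318.5 nm (blueshift)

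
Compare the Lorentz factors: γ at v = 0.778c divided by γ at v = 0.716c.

γ₁ = 1/√(1 - 0.778²) = 1.5917
γ₂ = 1/√(1 - 0.716²) = 1.4325
γ₁/γ₂ = 1.5917/1.4325 = 1.111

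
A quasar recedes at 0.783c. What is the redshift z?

β = 0.783
(1+β)/(1-β) = 1.783/0.217 = 8.2166
√(8.2166) = 2.866
z = 2.866 - 1 = 1.866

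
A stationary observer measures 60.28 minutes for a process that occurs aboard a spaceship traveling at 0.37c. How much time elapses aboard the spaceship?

Dilated time Δt = 60.28 minutes
γ = 1/√(1 - 0.37²) = 1.0764
Δt₀ = Δt/γ = 60.28/1.0764 = 56.00 minutes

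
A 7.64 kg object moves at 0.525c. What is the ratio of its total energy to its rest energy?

E = γmc², E₀ = mc²
E/E₀ = γ = 1/√(1 - 0.525²) = 1.175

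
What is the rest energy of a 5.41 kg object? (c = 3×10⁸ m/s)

c² = (3×10⁸)² = 9.000×10¹⁶ m²/s²
E₀ = mc² = 5.41 × 9.000×10¹⁶ = 4.869×10¹⁷ J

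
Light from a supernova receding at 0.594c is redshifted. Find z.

β = 0.594
(1+β)/(1-β) = 1.594/0.406 = 3.926
√(3.926) = 1.9814
z = 1.9814 - 1 = 0.9814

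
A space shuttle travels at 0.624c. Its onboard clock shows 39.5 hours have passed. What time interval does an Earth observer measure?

Proper time Δt₀ = 39.5 hours
γ = 1/√(1 - 0.624²) = 1.2797
Δt = γΔt₀ = 1.2797 × 39.5 = 50.55 hours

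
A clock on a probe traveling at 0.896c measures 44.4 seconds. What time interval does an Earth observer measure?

Proper time Δt₀ = 44.4 seconds
γ = 1/√(1 - 0.896²) = 2.252
Δt = γΔt₀ = 2.252 × 44.4 = 99.99 seconds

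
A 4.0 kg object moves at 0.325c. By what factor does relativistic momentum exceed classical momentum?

p_rel = γmv, p_class = mv
Ratio = γ = 1/√(1 - 0.325²) = 1.057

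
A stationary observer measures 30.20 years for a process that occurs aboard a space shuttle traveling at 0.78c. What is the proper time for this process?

Dilated time Δt = 30.20 years
γ = 1/√(1 - 0.78²) = 1.598
Δt₀ = Δt/γ = 30.20/1.598 = 18.90 years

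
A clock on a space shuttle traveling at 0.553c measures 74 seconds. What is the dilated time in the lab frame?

Proper time Δt₀ = 74 seconds
γ = 1/√(1 - 0.553²) = 1.20022
Δt = γΔt₀ = 1.20022 × 74 = 88.82 seconds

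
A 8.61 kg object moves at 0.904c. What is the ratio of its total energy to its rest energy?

E = γmc², E₀ = mc²
E/E₀ = γ = 1/√(1 - 0.904²) = 2.339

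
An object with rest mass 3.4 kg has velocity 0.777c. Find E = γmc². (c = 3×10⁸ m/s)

γ = 1/√(1 - 0.777²) = 1.5886
mc² = 3.4 × (3×10⁸)² = 3.060×10¹⁷ J
E = γmc² = 1.5886 × 3.060×10¹⁷ = 4.861×10¹⁷ J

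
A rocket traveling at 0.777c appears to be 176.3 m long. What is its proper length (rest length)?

Contracted length L = 176.3 m
γ = 1/√(1 - 0.777²) = 1.589
L₀ = γL = 1.589 × 176.3 = 280.1 m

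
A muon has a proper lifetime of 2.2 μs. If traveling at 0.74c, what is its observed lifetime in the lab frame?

Proper lifetime τ₀ = 2.2 μs
γ = 1/√(1 - 0.74²) = 1.487
τ = γτ₀ = 1.487 × 2.2 μs = 3.271 μs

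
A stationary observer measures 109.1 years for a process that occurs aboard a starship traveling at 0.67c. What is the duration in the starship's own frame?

Dilated time Δt = 109.1 years
γ = 1/√(1 - 0.67²) = 1.347
Δt₀ = Δt/γ = 109.1/1.347 = 80.99 years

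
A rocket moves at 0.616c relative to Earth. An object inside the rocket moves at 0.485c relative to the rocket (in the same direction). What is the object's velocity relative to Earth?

u = (u' + v)/(1 + u'v/c²)
Numerator: 0.485 + 0.616 = 1.101
Denominator: 1 + 0.29876 = 1.29876
u = 1.101/1.29876 = 0.8477c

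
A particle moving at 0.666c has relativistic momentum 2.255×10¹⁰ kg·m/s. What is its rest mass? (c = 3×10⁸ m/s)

γ = 1/√(1 - 0.666²) = 1.3406
v = 0.666 × 3×10⁸ = 1.998×10⁸ m/s
m = p/(γv) = 2.255×10¹⁰/(1.3406 × 1.998×10⁸) = 84.19 kg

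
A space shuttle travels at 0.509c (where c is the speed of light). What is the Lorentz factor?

v/c = 0.509, so (v/c)² = 0.259081
1 - (v/c)² = 0.740919
γ = 1/√(0.740919) = 1.162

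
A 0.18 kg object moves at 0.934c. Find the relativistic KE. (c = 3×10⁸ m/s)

γ = 1/√(1 - 0.934²) = 2.799
γ - 1 = 1.799
KE = (γ-1)mc² = 1.799 × 0.18 × (3×10⁸)² = 2.914×10¹⁶ J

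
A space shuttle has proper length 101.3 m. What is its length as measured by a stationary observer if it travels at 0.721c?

Proper length L₀ = 101.3 m
γ = 1/√(1 - 0.721²) = 1.44314
L = L₀/γ = 101.3/1.44314 = 70.19 m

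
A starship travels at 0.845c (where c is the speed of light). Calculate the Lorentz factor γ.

v/c = 0.845, so (v/c)² = 0.714025
1 - (v/c)² = 0.285975
γ = 1/√(0.285975) = 1.870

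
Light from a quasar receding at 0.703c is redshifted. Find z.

β = 0.703
(1+β)/(1-β) = 1.703/0.297 = 5.734
√(5.734) = 2.395
z = 2.395 - 1 = 1.395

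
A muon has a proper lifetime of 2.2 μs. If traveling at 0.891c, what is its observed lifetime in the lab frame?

Proper lifetime τ₀ = 2.2 μs
γ = 1/√(1 - 0.891²) = 2.2026
τ = γτ₀ = 2.2026 × 2.2 μs = 4.846 μs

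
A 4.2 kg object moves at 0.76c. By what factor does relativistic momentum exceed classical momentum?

p_rel = γmv, p_class = mv
Ratio = γ = 1/√(1 - 0.76²) = 1.539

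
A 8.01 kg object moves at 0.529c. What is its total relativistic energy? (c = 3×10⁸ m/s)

γ = 1/√(1 - 0.529²) = 1.1784
mc² = 8.01 × (3×10⁸)² = 7.209×10¹⁷ J
E = γmc² = 1.1784 × 7.209×10¹⁷ = 8.495×10¹⁷ J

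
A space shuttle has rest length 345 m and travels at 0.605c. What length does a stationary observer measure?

Proper length L₀ = 345 m
γ = 1/√(1 - 0.605²) = 1.256
L = L₀/γ = 345/1.256 = 274.7 m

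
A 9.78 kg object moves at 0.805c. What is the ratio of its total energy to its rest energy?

E = γmc², E₀ = mc²
E/E₀ = γ = 1/√(1 - 0.805²) = 1.686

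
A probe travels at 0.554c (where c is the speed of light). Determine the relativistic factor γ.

v/c = 0.554, so (v/c)² = 0.306916
1 - (v/c)² = 0.693084
γ = 1/√(0.693084) = 1.201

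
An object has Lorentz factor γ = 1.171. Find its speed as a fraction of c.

From γ = 1/√(1 - v²/c²):
1/γ² = 1/1.171² = 0.7293
v²/c² = 1 - 0.7293 = 0.2707
v/c = √(0.2707) = 0.5203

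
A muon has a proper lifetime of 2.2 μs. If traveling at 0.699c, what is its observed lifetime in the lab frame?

Proper lifetime τ₀ = 2.2 μs
γ = 1/√(1 - 0.699²) = 1.398
τ = γτ₀ = 1.398 × 2.2 μs = 3.076 μs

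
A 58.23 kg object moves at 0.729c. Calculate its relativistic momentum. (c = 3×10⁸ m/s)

γ = 1/√(1 - 0.729²) = 1.4609
v = 0.729 × 3×10⁸ = 2.187×10⁸ m/s
p = γmv = 1.4609 × 58.23 × 2.187×10⁸ = 1.860×10¹⁰ kg·m/s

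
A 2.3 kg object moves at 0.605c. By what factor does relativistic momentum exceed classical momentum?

p_rel = γmv, p_class = mv
Ratio = γ = 1/√(1 - 0.605²) = 1.256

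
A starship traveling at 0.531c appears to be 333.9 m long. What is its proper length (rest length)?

Contracted length L = 333.9 m
γ = 1/√(1 - 0.531²) = 1.180
L₀ = γL = 1.180 × 333.9 = 394.0 m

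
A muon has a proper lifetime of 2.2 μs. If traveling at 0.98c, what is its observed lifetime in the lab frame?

Proper lifetime τ₀ = 2.2 μs
γ = 1/√(1 - 0.98²) = 5.025
τ = γτ₀ = 5.025 × 2.2 μs = 11.06 μs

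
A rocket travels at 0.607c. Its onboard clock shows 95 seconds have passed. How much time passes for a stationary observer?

Proper time Δt₀ = 95 seconds
γ = 1/√(1 - 0.607²) = 1.258
Δt = γΔt₀ = 1.258 × 95 = 119.5 seconds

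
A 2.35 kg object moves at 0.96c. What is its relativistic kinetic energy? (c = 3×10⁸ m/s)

γ = 1/√(1 - 0.96²) = 3.5714
γ - 1 = 2.5714
KE = (γ-1)mc² = 2.5714 × 2.35 × (3×10⁸)² = 5.439×10¹⁷ J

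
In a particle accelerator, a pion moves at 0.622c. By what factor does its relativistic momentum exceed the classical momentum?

p_rel = γmv, p_class = mv
Ratio = γ = 1/√(1 - 0.622²)
= 1/√(0.613116) = 1.277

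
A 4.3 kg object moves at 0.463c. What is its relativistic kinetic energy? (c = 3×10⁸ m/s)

γ = 1/√(1 - 0.463²) = 1.12821
γ - 1 = 0.12821
KE = (γ-1)mc² = 0.12821 × 4.3 × (3×10⁸)² = 4.962×10¹⁶ J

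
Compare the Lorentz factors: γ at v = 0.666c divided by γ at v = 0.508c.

γ₁ = 1/√(1 - 0.666²) = 1.341
γ₂ = 1/√(1 - 0.508²) = 1.161
γ₁/γ₂ = 1.341/1.161 = 1.155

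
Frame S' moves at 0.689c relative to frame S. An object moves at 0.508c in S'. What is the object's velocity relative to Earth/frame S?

u = (u' + v)/(1 + u'v/c²)
Numerator: 0.508 + 0.689 = 1.197
Denominator: 1 + 0.350012 = 1.350012
u = 1.197/1.350012 = 0.8867c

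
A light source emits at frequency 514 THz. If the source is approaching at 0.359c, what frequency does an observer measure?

β = v/c = 0.359
(1+β)/(1-β) = 1.359/0.641 = 2.120
Doppler factor = √(2.120) = 1.456
f_obs = 514 × 1.456 = 748.4 THz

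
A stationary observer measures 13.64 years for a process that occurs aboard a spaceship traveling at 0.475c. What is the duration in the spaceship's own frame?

Dilated time Δt = 13.64 years
γ = 1/√(1 - 0.475²) = 1.1364
Δt₀ = Δt/γ = 13.64/1.1364 = 12.00 years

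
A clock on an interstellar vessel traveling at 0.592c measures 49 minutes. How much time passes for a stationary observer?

Proper time Δt₀ = 49 minutes
γ = 1/√(1 - 0.592²) = 1.2408
Δt = γΔt₀ = 1.2408 × 49 = 60.80 minutes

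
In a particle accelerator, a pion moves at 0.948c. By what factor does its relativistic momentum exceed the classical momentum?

p_rel = γmv, p_class = mv
Ratio = γ = 1/√(1 - 0.948²)
= 1/√(0.101296) = 3.142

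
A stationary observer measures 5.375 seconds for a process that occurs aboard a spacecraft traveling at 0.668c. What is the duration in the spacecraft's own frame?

Dilated time Δt = 5.375 seconds
γ = 1/√(1 - 0.668²) = 1.3438
Δt₀ = Δt/γ = 5.375/1.3438 = 4.000 seconds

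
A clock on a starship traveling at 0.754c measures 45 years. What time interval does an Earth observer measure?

Proper time Δt₀ = 45 years
γ = 1/√(1 - 0.754²) = 1.5224
Δt = γΔt₀ = 1.5224 × 45 = 68.51 years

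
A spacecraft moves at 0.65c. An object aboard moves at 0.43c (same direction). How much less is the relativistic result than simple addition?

Classical: u' + v = 0.43 + 0.65 = 1.08c
Relativistic: u = (0.43 + 0.65)/(1 + 0.2795) = 1.08/1.2795 = 0.8441c
Difference: 1.08 - 0.8441 = 0.2359c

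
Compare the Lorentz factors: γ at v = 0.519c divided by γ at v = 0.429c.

γ₁ = 1/√(1 - 0.519²) = 1.170
γ₂ = 1/√(1 - 0.429²) = 1.107
γ₁/γ₂ = 1.170/1.107 = 1.057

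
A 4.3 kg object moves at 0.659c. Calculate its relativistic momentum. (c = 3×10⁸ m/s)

γ = 1/√(1 - 0.659²) = 1.3295
v = 0.659 × 3×10⁸ = 1.977×10⁸ m/s
p = γmv = 1.3295 × 4.3 × 1.977×10⁸ = 1.130×10⁹ kg·m/s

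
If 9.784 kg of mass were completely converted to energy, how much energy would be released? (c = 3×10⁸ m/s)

Using E = mc²:
c² = (3×10⁸)² = 9×10¹⁶ m²/s²
E = 9.784 × 9×10¹⁶ = 8.806×10¹⁷ J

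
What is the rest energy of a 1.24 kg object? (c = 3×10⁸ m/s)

c² = (3×10⁸)² = 9.000×10¹⁶ m²/s²
E₀ = mc² = 1.24 × 9.000×10¹⁶ = 1.116×10¹⁷ J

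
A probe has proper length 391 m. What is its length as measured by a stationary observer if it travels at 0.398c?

Proper length L₀ = 391 m
γ = 1/√(1 - 0.398²) = 1.090
L = L₀/γ = 391/1.090 = 358.7 m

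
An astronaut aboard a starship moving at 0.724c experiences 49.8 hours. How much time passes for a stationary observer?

Proper time Δt₀ = 49.8 hours
γ = 1/√(1 - 0.724²) = 1.449696
Δt = γΔt₀ = 1.449696 × 49.8 = 72.19 hours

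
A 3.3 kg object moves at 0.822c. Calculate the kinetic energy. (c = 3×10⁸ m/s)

γ = 1/√(1 - 0.822²) = 1.756
γ - 1 = 0.7560
KE = (γ-1)mc² = 0.7560 × 3.3 × (3×10⁸)² = 2.245×10¹⁷ J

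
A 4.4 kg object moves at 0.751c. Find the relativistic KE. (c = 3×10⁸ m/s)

γ = 1/√(1 - 0.751²) = 1.5145
γ - 1 = 0.5145
KE = (γ-1)mc² = 0.5145 × 4.4 × (3×10⁸)² = 2.037×10¹⁷ J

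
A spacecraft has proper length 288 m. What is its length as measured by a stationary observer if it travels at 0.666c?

Proper length L₀ = 288 m
γ = 1/√(1 - 0.666²) = 1.341
L = L₀/γ = 288/1.341 = 214.8 m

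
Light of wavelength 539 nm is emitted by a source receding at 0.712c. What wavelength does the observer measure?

β = 0.712
Wavelength Doppler factor = √(1.712/0.288) = √(5.944) = 2.438
λ_obs = 539 × 2.438 = 1314 nm (redshift)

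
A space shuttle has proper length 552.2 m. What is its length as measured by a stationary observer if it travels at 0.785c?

Proper length L₀ = 552.2 m
γ = 1/√(1 - 0.785²) = 1.614
L = L₀/γ = 552.2/1.614 = 342.1 m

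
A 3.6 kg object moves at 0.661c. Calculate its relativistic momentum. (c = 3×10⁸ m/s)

γ = 1/√(1 - 0.661²) = 1.33265
v = 0.661 × 3×10⁸ = 1.983×10⁸ m/s
p = γmv = 1.33265 × 3.6 × 1.983×10⁸ = 9.514×10⁸ kg·m/s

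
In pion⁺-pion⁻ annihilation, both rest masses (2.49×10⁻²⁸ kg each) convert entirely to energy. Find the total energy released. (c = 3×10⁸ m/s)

Both particles have the same rest mass, so total mass = 2m
E = 2m·c² = 2 × 2.49×10⁻²⁸ × (3×10⁸)²
= 2 × 2.49×10⁻²⁸ × 9×10¹⁶
= 4.482×10⁻¹¹ J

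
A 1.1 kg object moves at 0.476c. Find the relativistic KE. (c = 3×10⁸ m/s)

γ = 1/√(1 - 0.476²) = 1.1371
γ - 1 = 0.1371
KE = (γ-1)mc² = 0.1371 × 1.1 × (3×10⁸)² = 1.357×10¹⁶ J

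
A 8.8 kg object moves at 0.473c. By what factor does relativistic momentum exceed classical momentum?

p_rel = γmv, p_class = mv
Ratio = γ = 1/√(1 - 0.473²) = 1.135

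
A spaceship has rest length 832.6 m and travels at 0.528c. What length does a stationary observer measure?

Proper length L₀ = 832.6 m
γ = 1/√(1 - 0.528²) = 1.1775
L = L₀/γ = 832.6/1.1775 = 707.1 m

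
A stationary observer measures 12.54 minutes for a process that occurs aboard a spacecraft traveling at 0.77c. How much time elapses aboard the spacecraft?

Dilated time Δt = 12.54 minutes
γ = 1/√(1 - 0.77²) = 1.5673
Δt₀ = Δt/γ = 12.54/1.5673 = 8.001 minutes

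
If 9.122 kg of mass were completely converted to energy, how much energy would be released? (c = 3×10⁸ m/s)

Using E = mc²:
c² = (3×10⁸)² = 9×10¹⁶ m²/s²
E = 9.122 × 9×10¹⁶ = 8.210×10¹⁷ J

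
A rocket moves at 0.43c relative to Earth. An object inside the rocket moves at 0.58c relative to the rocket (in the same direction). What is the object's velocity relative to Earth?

u = (u' + v)/(1 + u'v/c²)
Numerator: 0.58 + 0.43 = 1.01
Denominator: 1 + 0.2494 = 1.2494
u = 1.01/1.2494 = 0.8084c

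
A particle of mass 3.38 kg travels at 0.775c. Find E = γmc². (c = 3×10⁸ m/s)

γ = 1/√(1 - 0.775²) = 1.5824
mc² = 3.38 × (3×10⁸)² = 3.042×10¹⁷ J
E = γmc² = 1.5824 × 3.042×10¹⁷ = 4.814×10¹⁷ J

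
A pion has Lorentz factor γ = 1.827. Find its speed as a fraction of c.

From γ = 1/√(1 - v²/c²):
1/γ² = 1/1.827² = 0.2996
v²/c² = 1 - 0.2996 = 0.7004
v/c = √(0.7004) = 0.8369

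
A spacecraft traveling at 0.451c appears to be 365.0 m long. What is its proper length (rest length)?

Contracted length L = 365.0 m
γ = 1/√(1 - 0.451²) = 1.12042
L₀ = γL = 1.12042 × 365.0 = 409.0 m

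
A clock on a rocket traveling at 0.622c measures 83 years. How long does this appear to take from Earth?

Proper time Δt₀ = 83 years
γ = 1/√(1 - 0.622²) = 1.277
Δt = γΔt₀ = 1.277 × 83 = 106.0 years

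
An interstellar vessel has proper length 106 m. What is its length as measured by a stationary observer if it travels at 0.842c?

Proper length L₀ = 106 m
γ = 1/√(1 - 0.842²) = 1.85365
L = L₀/γ = 106/1.85365 = 57.18 m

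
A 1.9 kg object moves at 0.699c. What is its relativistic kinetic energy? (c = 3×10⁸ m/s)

γ = 1/√(1 - 0.699²) = 1.39836
γ - 1 = 0.39836
KE = (γ-1)mc² = 0.39836 × 1.9 × (3×10⁸)² = 6.812×10¹⁶ J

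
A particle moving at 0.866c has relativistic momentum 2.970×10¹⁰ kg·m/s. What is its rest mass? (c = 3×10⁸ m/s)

γ = 1/√(1 - 0.866²) = 2.000
v = 0.866 × 3×10⁸ = 2.598×10⁸ m/s
m = p/(γv) = 2.970×10¹⁰/(2.000 × 2.598×10⁸) = 57.16 kg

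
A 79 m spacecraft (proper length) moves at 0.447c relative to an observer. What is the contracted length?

Proper length L₀ = 79 m
γ = 1/√(1 - 0.447²) = 1.1179
L = L₀/γ = 79/1.1179 = 70.67 m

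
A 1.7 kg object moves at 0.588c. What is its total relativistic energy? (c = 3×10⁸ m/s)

γ = 1/√(1 - 0.588²) = 1.2363
mc² = 1.7 × (3×10⁸)² = 1.530×10¹⁷ J
E = γmc² = 1.2363 × 1.530×10¹⁷ = 1.892×10¹⁷ J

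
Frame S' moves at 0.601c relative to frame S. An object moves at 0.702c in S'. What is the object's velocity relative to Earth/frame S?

u = (u' + v)/(1 + u'v/c²)
Numerator: 0.702 + 0.601 = 1.303
Denominator: 1 + 0.421902 = 1.421902
u = 1.303/1.421902 = 0.9164c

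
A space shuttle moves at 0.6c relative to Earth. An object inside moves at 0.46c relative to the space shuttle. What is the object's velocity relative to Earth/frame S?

u = (u' + v)/(1 + u'v/c²)
Numerator: 0.46 + 0.6 = 1.06
Denominator: 1 + 0.276 = 1.276
u = 1.06/1.276 = 0.8307c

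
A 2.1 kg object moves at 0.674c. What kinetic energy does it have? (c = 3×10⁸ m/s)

γ = 1/√(1 - 0.674²) = 1.35367
γ - 1 = 0.35367
KE = (γ-1)mc² = 0.35367 × 2.1 × (3×10⁸)² = 6.684×10¹⁶ J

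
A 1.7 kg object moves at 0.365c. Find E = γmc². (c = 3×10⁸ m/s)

γ = 1/√(1 - 0.365²) = 1.074
mc² = 1.7 × (3×10⁸)² = 1.530×10¹⁷ J
E = γmc² = 1.074 × 1.530×10¹⁷ = 1.643×10¹⁷ J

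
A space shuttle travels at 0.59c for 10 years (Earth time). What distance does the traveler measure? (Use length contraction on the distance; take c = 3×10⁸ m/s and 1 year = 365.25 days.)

Earth distance: d = v × t = 0.59c × 10 yr = 5.5857×10¹⁶ m
γ = 1.2385
d' = d/γ = 5.5857×10¹⁶/1.2385 = 4.510×10¹⁶ m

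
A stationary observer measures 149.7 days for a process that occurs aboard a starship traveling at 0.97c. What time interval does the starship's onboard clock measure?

Dilated time Δt = 149.7 days
γ = 1/√(1 - 0.97²) = 4.1135
Δt₀ = Δt/γ = 149.7/4.1135 = 36.39 days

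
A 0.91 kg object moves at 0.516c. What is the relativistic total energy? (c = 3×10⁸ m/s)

γ = 1/√(1 - 0.516²) = 1.1674
mc² = 0.91 × (3×10⁸)² = 8.190×10¹⁶ J
E = γmc² = 1.1674 × 8.190×10¹⁶ = 9.561×10¹⁶ J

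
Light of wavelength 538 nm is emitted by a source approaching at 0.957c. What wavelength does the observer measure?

β = 0.957
Wavelength Doppler factor = √(0.043/1.957) = √(0.021972) = 0.14823
λ_obs = 538 × 0.14823 = 79.75 nm (blueshift)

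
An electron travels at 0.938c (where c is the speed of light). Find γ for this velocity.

v/c = 0.938, so (v/c)² = 0.879844
1 - (v/c)² = 0.120156
γ = 1/√(0.120156) = 2.885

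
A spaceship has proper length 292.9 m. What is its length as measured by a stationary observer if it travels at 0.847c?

Proper length L₀ = 292.9 m
γ = 1/√(1 - 0.847²) = 1.881
L = L₀/γ = 292.9/1.881 = 155.7 m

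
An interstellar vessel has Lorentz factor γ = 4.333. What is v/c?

From γ = 1/√(1 - v²/c²):
1/γ² = 1/4.333² = 0.05326
v²/c² = 1 - 0.05326 = 0.9467
v/c = √(0.9467) = 0.9730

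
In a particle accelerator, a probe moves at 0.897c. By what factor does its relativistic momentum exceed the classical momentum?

p_rel = γmv, p_class = mv
Ratio = γ = 1/√(1 - 0.897²)
= 1/√(0.195391) = 2.262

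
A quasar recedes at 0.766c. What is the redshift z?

β = 0.766
(1+β)/(1-β) = 1.766/0.234 = 7.547
√(7.547) = 2.747
z = 2.747 - 1 = 1.747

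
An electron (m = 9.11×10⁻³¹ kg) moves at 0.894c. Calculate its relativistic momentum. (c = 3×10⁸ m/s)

γ = 1/√(1 - 0.894²) = 2.232
v = 0.894 × 3×10⁸ = 2.682×10⁸ m/s
p = γmv = 2.232 × 9.11×10⁻³¹ × 2.682×10⁸ = 5.453×10⁻²² kg·m/s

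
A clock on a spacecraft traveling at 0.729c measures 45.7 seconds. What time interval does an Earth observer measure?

Proper time Δt₀ = 45.7 seconds
γ = 1/√(1 - 0.729²) = 1.4609
Δt = γΔt₀ = 1.4609 × 45.7 = 66.76 seconds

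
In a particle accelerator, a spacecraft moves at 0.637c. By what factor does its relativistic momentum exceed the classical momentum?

p_rel = γmv, p_class = mv
Ratio = γ = 1/√(1 - 0.637²)
= 1/√(0.594231) = 1.297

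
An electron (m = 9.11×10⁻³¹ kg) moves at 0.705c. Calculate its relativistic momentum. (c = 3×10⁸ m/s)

γ = 1/√(1 - 0.705²) = 1.410
v = 0.705 × 3×10⁸ = 2.115×10⁸ m/s
p = γmv = 1.410 × 9.11×10⁻³¹ × 2.115×10⁸ = 2.717×10⁻²² kg·m/s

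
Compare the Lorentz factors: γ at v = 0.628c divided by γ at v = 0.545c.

γ₁ = 1/√(1 - 0.628²) = 1.285
γ₂ = 1/√(1 - 0.545²) = 1.193
γ₁/γ₂ = 1.285/1.193 = 1.077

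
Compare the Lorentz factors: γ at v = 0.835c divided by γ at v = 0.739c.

γ₁ = 1/√(1 - 0.835²) = 1.817
γ₂ = 1/√(1 - 0.739²) = 1.484
γ₁/γ₂ = 1.817/1.484 = 1.224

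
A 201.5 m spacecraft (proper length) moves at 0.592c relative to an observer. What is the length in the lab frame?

Proper length L₀ = 201.5 m
γ = 1/√(1 - 0.592²) = 1.241
L = L₀/γ = 201.5/1.241 = 162.4 m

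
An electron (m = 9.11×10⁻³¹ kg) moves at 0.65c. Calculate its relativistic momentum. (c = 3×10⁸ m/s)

γ = 1/√(1 - 0.65²) = 1.316
v = 0.65 × 3×10⁸ = 1.950×10⁸ m/s
p = γmv = 1.316 × 9.11×10⁻³¹ × 1.950×10⁸ = 2.338×10⁻²² kg·m/s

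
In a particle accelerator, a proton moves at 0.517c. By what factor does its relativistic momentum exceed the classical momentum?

p_rel = γmv, p_class = mv
Ratio = γ = 1/√(1 - 0.517²)
= 1/√(0.732711) = 1.168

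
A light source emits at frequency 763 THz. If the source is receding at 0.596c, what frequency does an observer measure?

β = v/c = 0.596
(1-β)/(1+β) = 0.404/1.596 = 0.2531
Doppler factor = √(0.2531) = 0.5031
f_obs = 763 × 0.5031 = 383.9 THz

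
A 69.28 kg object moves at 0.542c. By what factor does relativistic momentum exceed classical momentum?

p_rel = γmv, p_class = mv
Ratio = γ = 1/√(1 - 0.542²) = 1.190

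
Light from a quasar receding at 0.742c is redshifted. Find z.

β = 0.742
(1+β)/(1-β) = 1.742/0.258 = 6.752
√(6.752) = 2.598
z = 2.598 - 1 = 1.598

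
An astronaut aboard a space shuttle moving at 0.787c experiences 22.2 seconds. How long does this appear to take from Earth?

Proper time Δt₀ = 22.2 seconds
γ = 1/√(1 - 0.787²) = 1.6209
Δt = γΔt₀ = 1.6209 × 22.2 = 35.98 seconds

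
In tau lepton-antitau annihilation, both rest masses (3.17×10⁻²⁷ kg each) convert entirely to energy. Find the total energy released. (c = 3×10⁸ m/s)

Both particles have the same rest mass, so total mass = 2m
E = 2m·c² = 2 × 3.17×10⁻²⁷ × (3×10⁸)²
= 2 × 3.17×10⁻²⁷ × 9×10¹⁶
= 5.706×10⁻¹⁰ J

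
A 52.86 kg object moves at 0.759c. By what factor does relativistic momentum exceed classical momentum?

p_rel = γmv, p_class = mv
Ratio = γ = 1/√(1 - 0.759²) = 1.536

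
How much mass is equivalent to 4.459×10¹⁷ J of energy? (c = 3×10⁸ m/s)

From E = mc², we get m = E/c²
c² = (3×10⁸)² = 9×10¹⁶ m²/s²
m = 4.459×10¹⁷ / 9×10¹⁶ = 4.954 kg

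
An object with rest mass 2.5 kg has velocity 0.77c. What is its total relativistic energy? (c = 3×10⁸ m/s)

γ = 1/√(1 - 0.77²) = 1.567
mc² = 2.5 × (3×10⁸)² = 2.250×10¹⁷ J
E = γmc² = 1.567 × 2.250×10¹⁷ = 3.526×10¹⁷ J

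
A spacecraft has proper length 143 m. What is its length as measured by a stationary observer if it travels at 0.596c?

Proper length L₀ = 143 m
γ = 1/√(1 - 0.596²) = 1.2454
L = L₀/γ = 143/1.2454 = 114.8 m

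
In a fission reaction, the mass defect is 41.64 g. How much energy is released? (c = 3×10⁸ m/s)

Convert mass defect: Δm = 41.64 g = 0.04164 kg
E = Δm·c² = 0.04164 × (3×10⁸)²
= 0.04164 × 9×10¹⁶ = 3.748×10¹⁵ J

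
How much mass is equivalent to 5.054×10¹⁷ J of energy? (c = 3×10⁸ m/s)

From E = mc², we get m = E/c²
c² = (3×10⁸)² = 9×10¹⁶ m²/s²
m = 5.054×10¹⁷ / 9×10¹⁶ = 5.616 kg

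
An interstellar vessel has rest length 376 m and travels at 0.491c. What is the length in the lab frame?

Proper length L₀ = 376 m
γ = 1/√(1 - 0.491²) = 1.1479
L = L₀/γ = 376/1.1479 = 327.6 m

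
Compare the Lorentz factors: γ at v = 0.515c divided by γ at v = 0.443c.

γ₁ = 1/√(1 - 0.515²) = 1.1666
γ₂ = 1/√(1 - 0.443²) = 1.1154
γ₁/γ₂ = 1.1666/1.1154 = 1.046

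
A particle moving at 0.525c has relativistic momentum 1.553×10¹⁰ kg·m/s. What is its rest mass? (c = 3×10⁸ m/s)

γ = 1/√(1 - 0.525²) = 1.175
v = 0.525 × 3×10⁸ = 1.575×10⁸ m/s
m = p/(γv) = 1.553×10¹⁰/(1.175 × 1.575×10⁸) = 83.92 kg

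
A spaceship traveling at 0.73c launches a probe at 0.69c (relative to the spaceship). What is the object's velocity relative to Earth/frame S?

u = (u' + v)/(1 + u'v/c²)
Numerator: 0.69 + 0.73 = 1.42
Denominator: 1 + 0.5037 = 1.5037
u = 1.42/1.5037 = 0.9443c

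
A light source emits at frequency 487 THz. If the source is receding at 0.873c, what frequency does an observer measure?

β = v/c = 0.873
(1-β)/(1+β) = 0.127/1.873 = 0.06781
Doppler factor = √(0.06781) = 0.2604
f_obs = 487 × 0.2604 = 126.8 THz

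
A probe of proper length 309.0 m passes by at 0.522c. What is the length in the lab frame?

Proper length L₀ = 309.0 m
γ = 1/√(1 - 0.522²) = 1.1724
L = L₀/γ = 309.0/1.1724 = 263.6 m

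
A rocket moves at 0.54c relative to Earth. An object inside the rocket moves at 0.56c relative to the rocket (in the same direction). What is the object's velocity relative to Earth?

u = (u' + v)/(1 + u'v/c²)
Numerator: 0.56 + 0.54 = 1.1
Denominator: 1 + 0.3024 = 1.3024
u = 1.1/1.3024 = 0.8446c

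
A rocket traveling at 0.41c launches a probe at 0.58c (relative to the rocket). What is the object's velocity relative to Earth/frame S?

u = (u' + v)/(1 + u'v/c²)
Numerator: 0.58 + 0.41 = 0.99
Denominator: 1 + 0.2378 = 1.2378
u = 0.99/1.2378 = 0.7998c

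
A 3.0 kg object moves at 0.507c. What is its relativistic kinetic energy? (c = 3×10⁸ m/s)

γ = 1/√(1 - 0.507²) = 1.160165
γ - 1 = 0.160165
KE = (γ-1)mc² = 0.160165 × 3.0 × (3×10⁸)² = 4.324×10¹⁶ J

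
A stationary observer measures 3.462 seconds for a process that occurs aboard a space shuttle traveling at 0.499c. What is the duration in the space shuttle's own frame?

Dilated time Δt = 3.462 seconds
γ = 1/√(1 - 0.499²) = 1.154
Δt₀ = Δt/γ = 3.462/1.154 = 3.000 seconds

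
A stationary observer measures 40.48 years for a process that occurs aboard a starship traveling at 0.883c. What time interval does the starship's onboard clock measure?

Dilated time Δt = 40.48 years
γ = 1/√(1 - 0.883²) = 2.131
Δt₀ = Δt/γ = 40.48/2.131 = 19.00 years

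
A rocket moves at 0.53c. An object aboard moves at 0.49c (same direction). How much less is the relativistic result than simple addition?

Classical: u' + v = 0.49 + 0.53 = 1.02c
Relativistic: u = (0.49 + 0.53)/(1 + 0.2597) = 1.02/1.2597 = 0.8097c
Difference: 1.02 - 0.8097 = 0.2103c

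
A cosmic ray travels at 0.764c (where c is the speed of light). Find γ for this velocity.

v/c = 0.764, so (v/c)² = 0.583696
1 - (v/c)² = 0.416304
γ = 1/√(0.416304) = 1.550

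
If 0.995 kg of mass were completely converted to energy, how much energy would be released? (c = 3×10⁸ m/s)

Using E = mc²:
c² = (3×10⁸)² = 9×10¹⁶ m²/s²
E = 0.995 × 9×10¹⁶ = 8.955×10¹⁶ J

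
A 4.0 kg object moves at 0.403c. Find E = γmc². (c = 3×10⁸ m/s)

γ = 1/√(1 - 0.403²) = 1.0927
mc² = 4.0 × (3×10⁸)² = 3.600×10¹⁷ J
E = γmc² = 1.0927 × 3.600×10¹⁷ = 3.934×10¹⁷ J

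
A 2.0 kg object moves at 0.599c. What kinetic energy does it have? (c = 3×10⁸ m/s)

γ = 1/√(1 - 0.599²) = 1.24883
γ - 1 = 0.24883
KE = (γ-1)mc² = 0.24883 × 2.0 × (3×10⁸)² = 4.479×10¹⁶ J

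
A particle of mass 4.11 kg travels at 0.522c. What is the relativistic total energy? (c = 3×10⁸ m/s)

γ = 1/√(1 - 0.522²) = 1.1724
mc² = 4.11 × (3×10⁸)² = 3.699×10¹⁷ J
E = γmc² = 1.1724 × 3.699×10¹⁷ = 4.337×10¹⁷ J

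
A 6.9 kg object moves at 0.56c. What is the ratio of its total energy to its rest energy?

E = γmc², E₀ = mc²
E/E₀ = γ = 1/√(1 - 0.56²) = 1.207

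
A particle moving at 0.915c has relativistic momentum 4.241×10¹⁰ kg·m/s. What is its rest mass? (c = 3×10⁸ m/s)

γ = 1/√(1 - 0.915²) = 2.4786
v = 0.915 × 3×10⁸ = 2.745×10⁸ m/s
m = p/(γv) = 4.241×10¹⁰/(2.4786 × 2.745×10⁸) = 62.33 kg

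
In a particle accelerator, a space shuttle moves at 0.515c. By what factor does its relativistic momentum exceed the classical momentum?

p_rel = γmv, p_class = mv
Ratio = γ = 1/√(1 - 0.515²)
= 1/√(0.734775) = 1.167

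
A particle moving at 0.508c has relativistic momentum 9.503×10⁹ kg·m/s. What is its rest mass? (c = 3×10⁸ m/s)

γ = 1/√(1 - 0.508²) = 1.161
v = 0.508 × 3×10⁸ = 1.524×10⁸ m/s
m = p/(γv) = 9.503×10⁹/(1.161 × 1.524×10⁸) = 53.71 kg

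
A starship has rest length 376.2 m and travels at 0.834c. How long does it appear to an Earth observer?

Proper length L₀ = 376.2 m
γ = 1/√(1 - 0.834²) = 1.812
L = L₀/γ = 376.2/1.812 = 207.6 m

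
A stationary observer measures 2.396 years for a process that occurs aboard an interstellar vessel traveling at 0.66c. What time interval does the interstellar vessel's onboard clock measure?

Dilated time Δt = 2.396 years
γ = 1/√(1 - 0.66²) = 1.331
Δt₀ = Δt/γ = 2.396/1.331 = 1.800 years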